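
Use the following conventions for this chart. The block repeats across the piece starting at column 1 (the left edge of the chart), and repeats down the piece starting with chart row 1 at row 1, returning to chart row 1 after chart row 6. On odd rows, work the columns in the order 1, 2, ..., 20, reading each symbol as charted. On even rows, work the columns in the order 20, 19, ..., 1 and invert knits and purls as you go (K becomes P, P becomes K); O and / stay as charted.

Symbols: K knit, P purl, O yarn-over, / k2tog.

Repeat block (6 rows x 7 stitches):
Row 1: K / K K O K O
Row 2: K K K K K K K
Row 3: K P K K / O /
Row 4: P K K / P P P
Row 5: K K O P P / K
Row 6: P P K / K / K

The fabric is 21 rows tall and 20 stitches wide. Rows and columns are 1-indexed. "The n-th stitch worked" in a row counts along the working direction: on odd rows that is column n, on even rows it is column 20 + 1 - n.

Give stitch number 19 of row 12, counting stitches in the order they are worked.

Row 12: (12-1) mod 6 = 5, so use chart row 6. Even row -> WS.
Chart row 6 tiled across columns 1-20: P P K / K / K P P K / K / K P P K / K /
WS row: flip the tiled sequence (start at column 20) and apply K<->P; O and / stay.
Row 12 as worked: / P / P K K P / P / P K K P / P / P K K
Counting 19 along the worked row gives K.

== STITCH ==
K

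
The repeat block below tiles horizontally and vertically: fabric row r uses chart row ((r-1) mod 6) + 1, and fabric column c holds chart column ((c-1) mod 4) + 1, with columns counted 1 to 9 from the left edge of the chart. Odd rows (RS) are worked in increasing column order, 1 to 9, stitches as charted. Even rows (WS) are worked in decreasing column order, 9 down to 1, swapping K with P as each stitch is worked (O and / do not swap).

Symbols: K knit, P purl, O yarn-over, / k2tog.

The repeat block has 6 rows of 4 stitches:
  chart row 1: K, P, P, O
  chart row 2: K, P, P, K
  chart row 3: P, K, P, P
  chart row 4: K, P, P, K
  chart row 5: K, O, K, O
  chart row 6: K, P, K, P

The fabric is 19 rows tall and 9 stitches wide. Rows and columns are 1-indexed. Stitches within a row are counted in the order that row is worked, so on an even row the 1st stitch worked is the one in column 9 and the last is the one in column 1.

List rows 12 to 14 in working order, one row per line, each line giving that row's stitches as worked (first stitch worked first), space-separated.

== ROWS AS WORKED ==
P K P K P K P K P
K P P O K P P O K
P P K K P P K K P

Derivation:
Row 12: chart row 6, WS - tiled (columns 1-9): K P K P K P K P K; work from column 9 back to 1 with K<->P swapped.
Row 13: chart row 1, RS - tile across columns 1-9 and work as-is.
Row 14: chart row 2, WS - tiled (columns 1-9): K P P K K P P K K; work from column 9 back to 1 with K<->P swapped.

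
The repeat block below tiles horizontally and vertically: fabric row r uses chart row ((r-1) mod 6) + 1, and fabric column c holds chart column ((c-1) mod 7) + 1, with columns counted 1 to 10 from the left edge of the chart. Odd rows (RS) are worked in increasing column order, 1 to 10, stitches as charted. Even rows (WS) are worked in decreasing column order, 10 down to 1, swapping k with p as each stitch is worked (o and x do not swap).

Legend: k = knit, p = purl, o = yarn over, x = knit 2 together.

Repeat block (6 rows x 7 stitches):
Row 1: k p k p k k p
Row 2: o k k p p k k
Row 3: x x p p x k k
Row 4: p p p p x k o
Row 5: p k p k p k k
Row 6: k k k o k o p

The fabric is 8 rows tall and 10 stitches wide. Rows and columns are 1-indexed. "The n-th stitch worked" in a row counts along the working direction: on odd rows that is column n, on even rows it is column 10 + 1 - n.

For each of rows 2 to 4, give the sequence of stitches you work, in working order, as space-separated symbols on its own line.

Result:
p p o p p k k p p o
x x p p x k k x x p
k k k o p x k k k k

Derivation:
Row 2: chart row 2, WS - tiled (columns 1-10): o k k p p k k o k k; work from column 10 back to 1 with k<->p swapped.
Row 3: chart row 3, RS - tile across columns 1-10 and work as-is.
Row 4: chart row 4, WS - tiled (columns 1-10): p p p p x k o p p p; work from column 10 back to 1 with k<->p swapped.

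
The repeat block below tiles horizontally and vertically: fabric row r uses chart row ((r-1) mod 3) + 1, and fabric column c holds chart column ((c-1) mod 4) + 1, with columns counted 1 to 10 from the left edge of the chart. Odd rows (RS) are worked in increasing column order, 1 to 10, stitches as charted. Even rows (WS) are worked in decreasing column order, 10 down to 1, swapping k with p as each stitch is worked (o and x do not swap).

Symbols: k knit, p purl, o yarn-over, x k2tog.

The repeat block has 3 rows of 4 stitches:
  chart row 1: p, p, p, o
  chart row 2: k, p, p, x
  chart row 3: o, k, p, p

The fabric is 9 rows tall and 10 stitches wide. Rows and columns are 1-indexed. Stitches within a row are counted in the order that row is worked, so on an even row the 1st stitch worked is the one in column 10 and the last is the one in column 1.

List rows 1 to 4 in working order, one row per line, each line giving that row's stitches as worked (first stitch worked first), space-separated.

Rows as worked:
p p p o p p p o p p
k p x k k p x k k p
o k p p o k p p o k
k k o k k k o k k k

Derivation:
Row 1: chart row 1, RS - tile across columns 1-10 and work as-is.
Row 2: chart row 2, WS - tiled (columns 1-10): k p p x k p p x k p; work from column 10 back to 1 with k<->p swapped.
Row 3: chart row 3, RS - tile across columns 1-10 and work as-is.
Row 4: chart row 1, WS - tiled (columns 1-10): p p p o p p p o p p; work from column 10 back to 1 with k<->p swapped.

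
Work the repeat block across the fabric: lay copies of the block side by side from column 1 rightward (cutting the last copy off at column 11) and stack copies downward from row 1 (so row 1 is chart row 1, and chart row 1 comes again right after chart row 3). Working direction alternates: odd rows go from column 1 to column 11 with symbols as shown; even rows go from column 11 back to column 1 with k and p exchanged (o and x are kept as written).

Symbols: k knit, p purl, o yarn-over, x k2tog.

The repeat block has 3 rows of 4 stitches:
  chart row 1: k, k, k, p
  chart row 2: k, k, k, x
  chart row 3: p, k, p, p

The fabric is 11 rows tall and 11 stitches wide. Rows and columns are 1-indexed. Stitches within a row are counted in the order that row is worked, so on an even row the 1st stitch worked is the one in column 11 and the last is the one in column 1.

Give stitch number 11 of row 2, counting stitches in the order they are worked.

== STITCH ==
p

Derivation:
For row 2: chart row = ((2-1) mod 3) + 1 = 2; this is a WS (even) row.
Chart row 2 tiled across columns 1-11: k k k x k k k x k k k
WS: work from column 11 back to column 1 (reverse the tiled row), swapping k<->p (o and x unchanged).
Row 2 as worked: p p p x p p p x p p p
The 11th stitch worked is p.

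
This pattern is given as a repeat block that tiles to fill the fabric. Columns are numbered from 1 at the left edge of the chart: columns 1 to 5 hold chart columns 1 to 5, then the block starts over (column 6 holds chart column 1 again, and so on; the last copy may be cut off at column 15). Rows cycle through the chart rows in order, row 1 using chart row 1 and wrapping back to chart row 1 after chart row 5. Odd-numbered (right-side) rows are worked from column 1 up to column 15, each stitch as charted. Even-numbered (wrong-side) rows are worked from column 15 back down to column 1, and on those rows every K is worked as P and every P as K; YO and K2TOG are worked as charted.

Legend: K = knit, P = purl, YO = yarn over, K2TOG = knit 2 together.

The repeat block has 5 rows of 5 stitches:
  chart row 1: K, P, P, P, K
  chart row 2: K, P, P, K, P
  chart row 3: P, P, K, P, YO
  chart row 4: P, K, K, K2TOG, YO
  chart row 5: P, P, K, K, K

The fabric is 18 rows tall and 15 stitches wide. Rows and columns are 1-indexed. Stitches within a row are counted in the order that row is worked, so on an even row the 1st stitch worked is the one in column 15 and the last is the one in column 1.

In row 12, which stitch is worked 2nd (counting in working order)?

== STITCH ==
P

Derivation:
For row 12: chart row = ((12-1) mod 5) + 1 = 2; this is a WS (even) row.
Chart row 2 tiled across columns 1-15: K P P K P K P P K P K P P K P
WS row: flip the tiled sequence (start at column 15) and apply K<->P; YO and K2TOG stay.
Row 12 as worked: K P K K P K P K K P K P K K P
Stitch 2 in working order -> P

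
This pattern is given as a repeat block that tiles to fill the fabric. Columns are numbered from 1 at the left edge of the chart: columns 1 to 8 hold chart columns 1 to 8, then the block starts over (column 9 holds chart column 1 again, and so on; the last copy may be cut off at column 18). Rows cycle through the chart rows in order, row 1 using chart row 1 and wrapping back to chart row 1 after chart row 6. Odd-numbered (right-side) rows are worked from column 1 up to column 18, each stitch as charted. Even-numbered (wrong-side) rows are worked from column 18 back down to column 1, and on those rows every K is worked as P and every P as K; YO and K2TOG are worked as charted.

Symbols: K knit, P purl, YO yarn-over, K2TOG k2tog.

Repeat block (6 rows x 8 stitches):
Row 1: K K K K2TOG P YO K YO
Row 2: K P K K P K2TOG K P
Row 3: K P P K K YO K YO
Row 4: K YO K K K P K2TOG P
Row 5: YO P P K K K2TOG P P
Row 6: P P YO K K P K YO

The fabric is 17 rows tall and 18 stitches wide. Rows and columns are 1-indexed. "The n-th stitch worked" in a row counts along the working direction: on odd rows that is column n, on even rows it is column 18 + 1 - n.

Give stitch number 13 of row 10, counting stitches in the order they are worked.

For row 10: chart row = ((10-1) mod 6) + 1 = 4; this is a WS (even) row.
Chart row 4 tiled across columns 1-18: K YO K K K P K2TOG P K YO K K K P K2TOG P K YO
WS row: flip the tiled sequence (start at column 18) and apply K<->P; YO and K2TOG stay.
Row 10 as worked: YO P K K2TOG K P P P YO P K K2TOG K P P P YO P
Counting 13 along the worked row gives K.

== STITCH ==
K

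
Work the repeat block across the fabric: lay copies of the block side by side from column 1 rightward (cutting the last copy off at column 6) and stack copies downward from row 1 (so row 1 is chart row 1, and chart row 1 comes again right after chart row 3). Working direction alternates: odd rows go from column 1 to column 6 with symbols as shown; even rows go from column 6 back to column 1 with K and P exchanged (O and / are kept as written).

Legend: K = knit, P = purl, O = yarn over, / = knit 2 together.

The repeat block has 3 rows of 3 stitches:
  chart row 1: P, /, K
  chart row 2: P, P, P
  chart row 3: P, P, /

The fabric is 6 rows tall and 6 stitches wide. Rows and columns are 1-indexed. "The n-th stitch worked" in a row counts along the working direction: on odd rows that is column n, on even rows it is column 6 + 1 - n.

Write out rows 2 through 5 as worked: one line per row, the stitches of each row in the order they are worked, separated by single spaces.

Row 2: chart row 2, WS - tiled (columns 1-6): P P P P P P; work from column 6 back to 1 with K<->P swapped.
Row 3: chart row 3, RS - tile across columns 1-6 and work as-is.
Row 4: chart row 1, WS - tiled (columns 1-6): P / K P / K; work from column 6 back to 1 with K<->P swapped.
Row 5: chart row 2, RS - tile across columns 1-6 and work as-is.

== ROWS AS WORKED ==
K K K K K K
P P / P P /
P / K P / K
P P P P P P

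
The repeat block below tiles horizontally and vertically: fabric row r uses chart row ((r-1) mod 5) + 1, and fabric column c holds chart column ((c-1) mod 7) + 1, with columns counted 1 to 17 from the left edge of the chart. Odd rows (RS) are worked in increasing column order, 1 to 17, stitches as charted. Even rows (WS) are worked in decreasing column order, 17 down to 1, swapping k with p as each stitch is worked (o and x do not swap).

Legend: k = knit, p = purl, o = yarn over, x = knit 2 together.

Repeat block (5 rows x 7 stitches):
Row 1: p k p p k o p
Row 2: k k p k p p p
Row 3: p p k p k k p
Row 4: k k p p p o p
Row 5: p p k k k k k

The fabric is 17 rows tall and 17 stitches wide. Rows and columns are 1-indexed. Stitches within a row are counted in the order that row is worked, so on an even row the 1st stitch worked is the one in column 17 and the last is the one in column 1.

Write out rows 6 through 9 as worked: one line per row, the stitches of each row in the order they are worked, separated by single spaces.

Row 6: chart row 1, WS - tiled (columns 1-17): p k p p k o p p k p p k o p p k p; work from column 17 back to 1 with k<->p swapped.
Row 7: chart row 2, RS - tile across columns 1-17 and work as-is.
Row 8: chart row 3, WS - tiled (columns 1-17): p p k p k k p p p k p k k p p p k; work from column 17 back to 1 with k<->p swapped.
Row 9: chart row 4, RS - tile across columns 1-17 and work as-is.

== ROWS AS WORKED ==
k p k k o p k k p k k o p k k p k
k k p k p p p k k p k p p p k k p
p k k k p p k p k k k p p k p k k
k k p p p o p k k p p p o p k k p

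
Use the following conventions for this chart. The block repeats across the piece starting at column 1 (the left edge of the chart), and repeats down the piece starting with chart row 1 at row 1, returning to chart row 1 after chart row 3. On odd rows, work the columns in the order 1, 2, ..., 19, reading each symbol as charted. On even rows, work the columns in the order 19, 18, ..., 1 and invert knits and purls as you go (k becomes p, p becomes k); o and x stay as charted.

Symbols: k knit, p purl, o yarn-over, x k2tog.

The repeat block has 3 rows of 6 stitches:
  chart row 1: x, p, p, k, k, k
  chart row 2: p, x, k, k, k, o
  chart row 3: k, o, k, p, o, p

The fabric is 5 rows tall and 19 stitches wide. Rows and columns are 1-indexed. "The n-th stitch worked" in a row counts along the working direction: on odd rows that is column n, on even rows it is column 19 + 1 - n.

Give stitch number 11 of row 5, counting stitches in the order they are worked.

Result:
k

Derivation:
For row 5: chart row = ((5-1) mod 3) + 1 = 2; this is a RS (odd) row.
Chart row 2 tiled across columns 1-19: p x k k k o p x k k k o p x k k k o p
RS: work column 1 to column 19, symbols as charted — the tiled row is the row as worked.
The 11th stitch worked is k.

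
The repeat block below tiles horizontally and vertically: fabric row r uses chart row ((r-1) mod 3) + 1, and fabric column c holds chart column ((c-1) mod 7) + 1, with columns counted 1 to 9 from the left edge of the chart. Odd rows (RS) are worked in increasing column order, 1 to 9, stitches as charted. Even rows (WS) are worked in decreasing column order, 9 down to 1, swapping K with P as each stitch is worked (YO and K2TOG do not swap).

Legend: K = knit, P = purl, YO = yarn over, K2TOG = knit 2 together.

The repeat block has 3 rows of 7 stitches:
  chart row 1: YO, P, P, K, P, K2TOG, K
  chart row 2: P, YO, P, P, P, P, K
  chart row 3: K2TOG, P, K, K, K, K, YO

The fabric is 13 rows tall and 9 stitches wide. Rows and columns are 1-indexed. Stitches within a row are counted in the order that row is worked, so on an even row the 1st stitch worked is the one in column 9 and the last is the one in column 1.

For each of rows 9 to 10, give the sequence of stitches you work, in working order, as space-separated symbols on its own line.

Result:
K2TOG P K K K K YO K2TOG P
K YO P K2TOG K P K K YO

Derivation:
Row 9: chart row 3, RS - tile across columns 1-9 and work as-is.
Row 10: chart row 1, WS - tiled (columns 1-9): YO P P K P K2TOG K YO P; work from column 9 back to 1 with K<->P swapped.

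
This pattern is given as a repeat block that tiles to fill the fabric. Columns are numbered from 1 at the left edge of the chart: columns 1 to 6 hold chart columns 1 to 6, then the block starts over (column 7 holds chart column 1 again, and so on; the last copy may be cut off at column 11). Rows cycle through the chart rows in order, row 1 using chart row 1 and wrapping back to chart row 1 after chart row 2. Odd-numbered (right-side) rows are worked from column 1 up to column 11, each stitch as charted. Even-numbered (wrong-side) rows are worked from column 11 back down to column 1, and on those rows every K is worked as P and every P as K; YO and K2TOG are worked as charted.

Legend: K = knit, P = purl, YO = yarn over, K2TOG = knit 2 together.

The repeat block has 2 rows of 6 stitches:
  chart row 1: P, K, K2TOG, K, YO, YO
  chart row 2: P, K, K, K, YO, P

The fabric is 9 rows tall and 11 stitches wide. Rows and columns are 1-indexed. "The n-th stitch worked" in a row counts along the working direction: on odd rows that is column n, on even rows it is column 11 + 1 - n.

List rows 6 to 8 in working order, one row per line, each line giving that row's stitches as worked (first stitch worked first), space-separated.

Rows as worked:
YO P P P K K YO P P P K
P K K2TOG K YO YO P K K2TOG K YO
YO P P P K K YO P P P K

Derivation:
Row 6: chart row 2, WS - tiled (columns 1-11): P K K K YO P P K K K YO; work from column 11 back to 1 with K<->P swapped.
Row 7: chart row 1, RS - tile across columns 1-11 and work as-is.
Row 8: chart row 2, WS - tiled (columns 1-11): P K K K YO P P K K K YO; work from column 11 back to 1 with K<->P swapped.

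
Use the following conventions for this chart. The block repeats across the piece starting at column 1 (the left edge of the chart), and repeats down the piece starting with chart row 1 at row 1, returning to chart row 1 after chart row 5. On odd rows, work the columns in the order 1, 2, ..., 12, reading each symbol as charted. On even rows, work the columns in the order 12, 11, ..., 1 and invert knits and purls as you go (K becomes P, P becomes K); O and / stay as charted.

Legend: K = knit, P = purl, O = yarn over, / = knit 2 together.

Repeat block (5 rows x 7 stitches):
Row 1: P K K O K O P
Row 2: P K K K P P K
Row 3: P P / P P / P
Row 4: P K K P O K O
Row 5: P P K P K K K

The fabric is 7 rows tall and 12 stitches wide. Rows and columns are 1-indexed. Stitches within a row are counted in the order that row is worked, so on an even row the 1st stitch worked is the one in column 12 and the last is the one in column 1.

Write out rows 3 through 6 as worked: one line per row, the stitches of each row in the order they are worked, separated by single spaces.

== ROWS AS WORKED ==
P P / P P / P P P / P P
O K P P K O P O K P P K
P P K P K K K P P K P K
P O P P K K O P O P P K

Derivation:
Row 3: chart row 3, RS - tile across columns 1-12 and work as-is.
Row 4: chart row 4, WS - tiled (columns 1-12): P K K P O K O P K K P O; work from column 12 back to 1 with K<->P swapped.
Row 5: chart row 5, RS - tile across columns 1-12 and work as-is.
Row 6: chart row 1, WS - tiled (columns 1-12): P K K O K O P P K K O K; work from column 12 back to 1 with K<->P swapped.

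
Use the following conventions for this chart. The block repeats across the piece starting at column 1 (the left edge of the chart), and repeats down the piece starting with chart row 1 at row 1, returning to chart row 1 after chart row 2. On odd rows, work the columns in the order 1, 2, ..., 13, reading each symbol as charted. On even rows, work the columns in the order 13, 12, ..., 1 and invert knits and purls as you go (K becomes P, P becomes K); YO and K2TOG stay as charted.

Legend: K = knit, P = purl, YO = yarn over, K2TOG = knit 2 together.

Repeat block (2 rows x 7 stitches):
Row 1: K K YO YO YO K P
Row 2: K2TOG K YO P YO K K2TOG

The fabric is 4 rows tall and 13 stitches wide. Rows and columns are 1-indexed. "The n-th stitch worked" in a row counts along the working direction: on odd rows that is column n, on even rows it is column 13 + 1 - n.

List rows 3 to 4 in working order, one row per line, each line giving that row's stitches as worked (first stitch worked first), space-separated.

Row 3: chart row 1, RS - tile across columns 1-13 and work as-is.
Row 4: chart row 2, WS - tiled (columns 1-13): K2TOG K YO P YO K K2TOG K2TOG K YO P YO K; work from column 13 back to 1 with K<->P swapped.

== ROWS AS WORKED ==
K K YO YO YO K P K K YO YO YO K
P YO K YO P K2TOG K2TOG P YO K YO P K2TOG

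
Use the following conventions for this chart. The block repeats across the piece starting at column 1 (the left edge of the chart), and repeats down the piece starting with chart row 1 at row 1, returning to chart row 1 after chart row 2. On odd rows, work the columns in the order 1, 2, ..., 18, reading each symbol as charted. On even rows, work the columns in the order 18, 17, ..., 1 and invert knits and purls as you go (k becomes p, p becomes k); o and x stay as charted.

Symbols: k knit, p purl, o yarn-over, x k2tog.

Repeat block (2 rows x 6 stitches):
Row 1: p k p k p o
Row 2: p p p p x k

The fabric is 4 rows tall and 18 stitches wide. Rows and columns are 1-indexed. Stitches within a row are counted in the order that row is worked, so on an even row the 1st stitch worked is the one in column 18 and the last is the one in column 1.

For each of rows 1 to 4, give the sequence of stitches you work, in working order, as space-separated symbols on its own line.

Rows as worked:
p k p k p o p k p k p o p k p k p o
p x k k k k p x k k k k p x k k k k
p k p k p o p k p k p o p k p k p o
p x k k k k p x k k k k p x k k k k

Derivation:
Row 1: chart row 1, RS - tile across columns 1-18 and work as-is.
Row 2: chart row 2, WS - tiled (columns 1-18): p p p p x k p p p p x k p p p p x k; work from column 18 back to 1 with k<->p swapped.
Row 3: chart row 1, RS - tile across columns 1-18 and work as-is.
Row 4: chart row 2, WS - tiled (columns 1-18): p p p p x k p p p p x k p p p p x k; work from column 18 back to 1 with k<->p swapped.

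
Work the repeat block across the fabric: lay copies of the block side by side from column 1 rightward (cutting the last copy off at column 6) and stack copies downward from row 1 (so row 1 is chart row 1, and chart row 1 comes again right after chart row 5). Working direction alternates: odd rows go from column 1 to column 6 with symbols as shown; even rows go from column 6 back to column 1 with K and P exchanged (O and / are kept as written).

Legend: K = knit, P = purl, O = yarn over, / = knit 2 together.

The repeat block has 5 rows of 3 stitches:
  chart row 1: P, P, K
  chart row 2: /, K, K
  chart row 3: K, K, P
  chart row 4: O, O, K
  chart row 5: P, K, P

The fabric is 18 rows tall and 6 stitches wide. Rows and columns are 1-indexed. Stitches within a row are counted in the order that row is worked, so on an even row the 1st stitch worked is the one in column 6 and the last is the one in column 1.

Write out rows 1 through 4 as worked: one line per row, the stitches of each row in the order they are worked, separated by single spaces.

Row 1: chart row 1, RS - tile across columns 1-6 and work as-is.
Row 2: chart row 2, WS - tiled (columns 1-6): / K K / K K; work from column 6 back to 1 with K<->P swapped.
Row 3: chart row 3, RS - tile across columns 1-6 and work as-is.
Row 4: chart row 4, WS - tiled (columns 1-6): O O K O O K; work from column 6 back to 1 with K<->P swapped.

Result:
P P K P P K
P P / P P /
K K P K K P
P O O P O O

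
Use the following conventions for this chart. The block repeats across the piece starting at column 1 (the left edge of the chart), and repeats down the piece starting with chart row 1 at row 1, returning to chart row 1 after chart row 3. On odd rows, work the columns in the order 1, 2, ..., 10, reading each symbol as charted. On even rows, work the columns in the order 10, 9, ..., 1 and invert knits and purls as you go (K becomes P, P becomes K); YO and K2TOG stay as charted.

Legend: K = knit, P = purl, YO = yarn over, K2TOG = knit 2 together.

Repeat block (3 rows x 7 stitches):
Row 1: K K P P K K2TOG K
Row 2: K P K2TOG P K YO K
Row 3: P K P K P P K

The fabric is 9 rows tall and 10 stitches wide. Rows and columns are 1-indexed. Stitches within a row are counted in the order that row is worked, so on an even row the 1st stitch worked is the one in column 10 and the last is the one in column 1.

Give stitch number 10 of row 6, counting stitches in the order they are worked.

For row 6: chart row = ((6-1) mod 3) + 1 = 3; this is a WS (even) row.
Chart row 3 tiled across columns 1-10: P K P K P P K P K P
WS row: flip the tiled sequence (start at column 10) and apply K<->P; YO and K2TOG stay.
Row 6 as worked: K P K P K K P K P K
Counting 10 along the worked row gives K.

Result:
K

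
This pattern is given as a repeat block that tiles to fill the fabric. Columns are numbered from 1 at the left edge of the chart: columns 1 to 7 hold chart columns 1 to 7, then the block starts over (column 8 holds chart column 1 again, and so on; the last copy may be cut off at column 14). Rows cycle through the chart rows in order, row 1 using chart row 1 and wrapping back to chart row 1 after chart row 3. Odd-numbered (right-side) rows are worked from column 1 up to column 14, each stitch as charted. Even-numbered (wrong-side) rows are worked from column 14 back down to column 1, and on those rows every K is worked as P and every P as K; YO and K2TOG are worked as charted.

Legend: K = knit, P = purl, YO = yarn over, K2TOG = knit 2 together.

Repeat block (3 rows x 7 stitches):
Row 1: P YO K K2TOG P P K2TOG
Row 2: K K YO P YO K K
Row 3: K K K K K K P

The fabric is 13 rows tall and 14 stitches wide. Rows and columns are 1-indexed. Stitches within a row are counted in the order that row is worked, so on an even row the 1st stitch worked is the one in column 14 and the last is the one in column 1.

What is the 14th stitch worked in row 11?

Row 11: (11-1) mod 3 = 1, so use chart row 2. Odd row -> RS.
Chart row 2 tiled across columns 1-14: K K YO P YO K K K K YO P YO K K
RS row: no reversal, no swap; stitch n worked = column n.
Counting 14 along the worked row gives K.

== STITCH ==
K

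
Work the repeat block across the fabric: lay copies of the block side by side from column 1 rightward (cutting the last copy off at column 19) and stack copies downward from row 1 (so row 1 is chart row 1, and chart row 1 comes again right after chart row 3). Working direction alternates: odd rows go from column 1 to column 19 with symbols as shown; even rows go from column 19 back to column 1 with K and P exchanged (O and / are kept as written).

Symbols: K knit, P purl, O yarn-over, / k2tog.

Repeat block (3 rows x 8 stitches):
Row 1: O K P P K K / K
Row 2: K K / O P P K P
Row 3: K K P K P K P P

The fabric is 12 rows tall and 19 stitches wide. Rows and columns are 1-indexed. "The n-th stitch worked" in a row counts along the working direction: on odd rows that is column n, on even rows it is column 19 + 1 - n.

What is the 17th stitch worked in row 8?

== STITCH ==
/

Derivation:
Row 8 uses chart row ((8-1) mod 3)+1 = 2. Row 8 is even, so WS.
Chart row 2 tiled across columns 1-19: K K / O P P K P K K / O P P K P K K /
Wrong side: read the tiled row from column 19 down to 1 and exchange K with P (leave O, /).
Row 8 as worked: / P P K P K K O / P P K P K K O / P P
Counting 17 along the worked row gives /.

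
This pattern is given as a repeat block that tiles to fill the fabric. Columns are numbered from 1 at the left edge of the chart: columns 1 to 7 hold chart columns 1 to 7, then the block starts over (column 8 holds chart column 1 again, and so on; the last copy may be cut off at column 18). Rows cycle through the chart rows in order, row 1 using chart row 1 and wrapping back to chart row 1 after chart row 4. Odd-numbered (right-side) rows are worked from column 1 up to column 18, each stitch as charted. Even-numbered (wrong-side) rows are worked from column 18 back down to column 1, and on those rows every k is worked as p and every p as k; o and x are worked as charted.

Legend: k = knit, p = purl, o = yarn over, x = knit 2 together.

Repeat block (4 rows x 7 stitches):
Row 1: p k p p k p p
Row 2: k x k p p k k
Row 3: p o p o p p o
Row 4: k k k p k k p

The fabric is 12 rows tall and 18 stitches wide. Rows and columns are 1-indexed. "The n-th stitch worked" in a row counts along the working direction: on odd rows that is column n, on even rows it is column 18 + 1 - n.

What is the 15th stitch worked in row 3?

Row 3 uses chart row ((3-1) mod 4)+1 = 3. Row 3 is odd, so RS.
Chart row 3 tiled across columns 1-18: p o p o p p o p o p o p p o p o p o
RS row: no reversal, no swap; stitch n worked = column n.
Counting 15 along the worked row gives p.

Stitch:
p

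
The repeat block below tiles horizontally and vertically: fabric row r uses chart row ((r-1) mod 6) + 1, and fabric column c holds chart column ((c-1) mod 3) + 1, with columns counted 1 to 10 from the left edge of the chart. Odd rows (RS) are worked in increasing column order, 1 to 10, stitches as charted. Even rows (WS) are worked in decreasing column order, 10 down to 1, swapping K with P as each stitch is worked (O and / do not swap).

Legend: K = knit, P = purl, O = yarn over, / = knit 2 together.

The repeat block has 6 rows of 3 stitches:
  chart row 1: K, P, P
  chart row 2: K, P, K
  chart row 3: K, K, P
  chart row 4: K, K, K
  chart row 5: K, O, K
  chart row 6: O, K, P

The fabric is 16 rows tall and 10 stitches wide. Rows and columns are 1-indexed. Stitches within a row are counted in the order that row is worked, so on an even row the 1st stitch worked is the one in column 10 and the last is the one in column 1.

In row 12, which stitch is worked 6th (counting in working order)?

== STITCH ==
P

Derivation:
For row 12: chart row = ((12-1) mod 6) + 1 = 6; this is a WS (even) row.
Chart row 6 tiled across columns 1-10: O K P O K P O K P O
WS row: flip the tiled sequence (start at column 10) and apply K<->P; O and / stay.
Row 12 as worked: O K P O K P O K P O
The 6th stitch worked is P.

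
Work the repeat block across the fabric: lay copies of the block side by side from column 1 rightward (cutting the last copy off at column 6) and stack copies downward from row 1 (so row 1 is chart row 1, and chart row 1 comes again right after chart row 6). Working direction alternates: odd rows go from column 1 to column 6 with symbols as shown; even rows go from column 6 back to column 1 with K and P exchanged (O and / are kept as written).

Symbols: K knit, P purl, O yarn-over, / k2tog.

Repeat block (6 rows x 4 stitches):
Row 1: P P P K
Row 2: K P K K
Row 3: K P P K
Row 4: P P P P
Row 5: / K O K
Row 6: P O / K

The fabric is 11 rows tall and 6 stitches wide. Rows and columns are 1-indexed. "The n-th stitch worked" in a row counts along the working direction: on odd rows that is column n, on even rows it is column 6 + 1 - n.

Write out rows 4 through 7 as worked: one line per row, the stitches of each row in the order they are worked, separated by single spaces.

Row 4: chart row 4, WS - tiled (columns 1-6): P P P P P P; work from column 6 back to 1 with K<->P swapped.
Row 5: chart row 5, RS - tile across columns 1-6 and work as-is.
Row 6: chart row 6, WS - tiled (columns 1-6): P O / K P O; work from column 6 back to 1 with K<->P swapped.
Row 7: chart row 1, RS - tile across columns 1-6 and work as-is.

Rows as worked:
K K K K K K
/ K O K / K
O K P / O K
P P P K P P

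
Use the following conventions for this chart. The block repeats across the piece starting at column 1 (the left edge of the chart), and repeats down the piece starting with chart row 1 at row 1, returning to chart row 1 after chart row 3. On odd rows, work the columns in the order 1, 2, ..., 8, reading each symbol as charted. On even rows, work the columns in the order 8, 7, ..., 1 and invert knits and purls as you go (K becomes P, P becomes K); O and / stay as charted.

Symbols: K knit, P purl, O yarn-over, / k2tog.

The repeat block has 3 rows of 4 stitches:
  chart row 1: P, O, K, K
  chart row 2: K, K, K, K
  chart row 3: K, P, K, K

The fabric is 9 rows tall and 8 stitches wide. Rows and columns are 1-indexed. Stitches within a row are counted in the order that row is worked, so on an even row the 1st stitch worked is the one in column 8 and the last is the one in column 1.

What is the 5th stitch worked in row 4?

Result:
P

Derivation:
Row 4 uses chart row ((4-1) mod 3)+1 = 1. Row 4 is even, so WS.
Chart row 1 tiled across columns 1-8: P O K K P O K K
WS row: flip the tiled sequence (start at column 8) and apply K<->P; O and / stay.
Row 4 as worked: P P O K P P O K
The 5th stitch worked is P.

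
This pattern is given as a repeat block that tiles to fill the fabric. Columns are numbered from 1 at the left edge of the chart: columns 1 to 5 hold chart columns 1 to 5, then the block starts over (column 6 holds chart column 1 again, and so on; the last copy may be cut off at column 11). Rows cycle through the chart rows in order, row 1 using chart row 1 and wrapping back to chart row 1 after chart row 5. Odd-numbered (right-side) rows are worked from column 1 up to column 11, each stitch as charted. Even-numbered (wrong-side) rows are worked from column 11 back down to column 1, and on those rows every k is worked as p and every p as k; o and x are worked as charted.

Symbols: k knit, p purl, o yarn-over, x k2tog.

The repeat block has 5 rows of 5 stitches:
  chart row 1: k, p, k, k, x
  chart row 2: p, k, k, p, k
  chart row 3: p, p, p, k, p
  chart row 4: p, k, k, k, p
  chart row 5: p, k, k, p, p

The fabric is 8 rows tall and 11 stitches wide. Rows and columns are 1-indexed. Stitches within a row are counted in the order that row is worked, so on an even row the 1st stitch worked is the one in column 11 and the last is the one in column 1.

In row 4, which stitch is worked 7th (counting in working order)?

Row 4: (4-1) mod 5 = 3, so use chart row 4. Even row -> WS.
Chart row 4 tiled across columns 1-11: p k k k p p k k k p p
WS row: flip the tiled sequence (start at column 11) and apply k<->p; o and x stay.
Row 4 as worked: k k p p p k k p p p k
Stitch 7 in working order -> k

Stitch:
k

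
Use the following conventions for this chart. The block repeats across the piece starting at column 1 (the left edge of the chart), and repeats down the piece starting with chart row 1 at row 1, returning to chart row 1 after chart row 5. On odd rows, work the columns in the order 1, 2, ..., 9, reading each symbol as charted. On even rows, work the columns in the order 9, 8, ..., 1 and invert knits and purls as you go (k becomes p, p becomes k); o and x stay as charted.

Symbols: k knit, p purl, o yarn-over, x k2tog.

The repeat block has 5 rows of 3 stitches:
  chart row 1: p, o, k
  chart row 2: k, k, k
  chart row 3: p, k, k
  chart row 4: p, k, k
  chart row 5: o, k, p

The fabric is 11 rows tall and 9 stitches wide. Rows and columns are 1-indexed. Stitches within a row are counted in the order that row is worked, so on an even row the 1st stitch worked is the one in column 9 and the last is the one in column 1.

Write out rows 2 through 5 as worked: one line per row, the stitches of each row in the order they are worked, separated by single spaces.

Row 2: chart row 2, WS - tiled (columns 1-9): k k k k k k k k k; work from column 9 back to 1 with k<->p swapped.
Row 3: chart row 3, RS - tile across columns 1-9 and work as-is.
Row 4: chart row 4, WS - tiled (columns 1-9): p k k p k k p k k; work from column 9 back to 1 with k<->p swapped.
Row 5: chart row 5, RS - tile across columns 1-9 and work as-is.

Result:
p p p p p p p p p
p k k p k k p k k
p p k p p k p p k
o k p o k p o k p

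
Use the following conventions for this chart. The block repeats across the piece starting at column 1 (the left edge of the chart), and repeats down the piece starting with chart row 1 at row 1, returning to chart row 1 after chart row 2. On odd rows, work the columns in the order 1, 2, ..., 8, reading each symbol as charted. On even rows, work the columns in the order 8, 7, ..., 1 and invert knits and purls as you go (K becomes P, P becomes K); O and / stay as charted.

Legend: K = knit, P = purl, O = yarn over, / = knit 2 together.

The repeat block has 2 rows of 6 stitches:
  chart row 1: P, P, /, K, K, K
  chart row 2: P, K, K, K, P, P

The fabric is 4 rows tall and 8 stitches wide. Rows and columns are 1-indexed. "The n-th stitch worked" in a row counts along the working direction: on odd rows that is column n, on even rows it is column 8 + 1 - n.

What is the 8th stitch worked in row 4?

For row 4: chart row = ((4-1) mod 2) + 1 = 2; this is a WS (even) row.
Chart row 2 tiled across columns 1-8: P K K K P P P K
Wrong side: read the tiled row from column 8 down to 1 and exchange K with P (leave O, /).
Row 4 as worked: P K K K P P P K
Stitch 8 in working order -> K

== STITCH ==
K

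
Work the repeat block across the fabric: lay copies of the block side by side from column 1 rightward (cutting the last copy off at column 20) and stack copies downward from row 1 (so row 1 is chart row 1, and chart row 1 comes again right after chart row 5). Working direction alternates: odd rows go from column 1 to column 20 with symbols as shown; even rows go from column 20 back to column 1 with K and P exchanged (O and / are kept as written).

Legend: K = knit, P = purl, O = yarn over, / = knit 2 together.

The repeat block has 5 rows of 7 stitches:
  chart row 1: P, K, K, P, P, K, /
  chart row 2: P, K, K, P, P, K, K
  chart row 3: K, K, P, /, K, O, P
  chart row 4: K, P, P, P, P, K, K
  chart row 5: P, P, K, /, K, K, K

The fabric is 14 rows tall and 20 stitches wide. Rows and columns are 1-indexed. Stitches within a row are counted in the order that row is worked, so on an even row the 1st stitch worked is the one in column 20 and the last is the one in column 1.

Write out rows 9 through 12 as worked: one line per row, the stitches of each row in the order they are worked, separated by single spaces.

Row 9: chart row 4, RS - tile across columns 1-20 and work as-is.
Row 10: chart row 5, WS - tiled (columns 1-20): P P K / K K K P P K / K K K P P K / K K; work from column 20 back to 1 with K<->P swapped.
Row 11: chart row 1, RS - tile across columns 1-20 and work as-is.
Row 12: chart row 2, WS - tiled (columns 1-20): P K K P P K K P K K P P K K P K K P P K; work from column 20 back to 1 with K<->P swapped.

== ROWS AS WORKED ==
K P P P P K K K P P P P K K K P P P P K
P P / P K K P P P / P K K P P P / P K K
P K K P P K / P K K P P K / P K K P P K
P K K P P K P P K K P P K P P K K P P K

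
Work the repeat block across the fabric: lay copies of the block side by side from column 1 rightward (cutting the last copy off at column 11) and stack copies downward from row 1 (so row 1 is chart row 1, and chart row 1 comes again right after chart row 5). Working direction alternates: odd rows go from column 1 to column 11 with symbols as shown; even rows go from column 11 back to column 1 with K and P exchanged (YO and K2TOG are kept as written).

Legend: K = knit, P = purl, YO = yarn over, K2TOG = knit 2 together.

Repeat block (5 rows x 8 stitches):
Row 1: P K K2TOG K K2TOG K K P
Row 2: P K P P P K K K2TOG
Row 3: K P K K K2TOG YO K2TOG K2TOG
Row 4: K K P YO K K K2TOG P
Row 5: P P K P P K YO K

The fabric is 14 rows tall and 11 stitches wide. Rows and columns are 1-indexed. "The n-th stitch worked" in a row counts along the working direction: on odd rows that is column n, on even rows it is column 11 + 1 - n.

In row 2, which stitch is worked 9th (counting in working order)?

== STITCH ==
K

Derivation:
Row 2: (2-1) mod 5 = 1, so use chart row 2. Even row -> WS.
Chart row 2 tiled across columns 1-11: P K P P P K K K2TOG P K P
WS: work from column 11 back to column 1 (reverse the tiled row), swapping K<->P (YO and K2TOG unchanged).
Row 2 as worked: K P K K2TOG P P K K K P K
The 9th stitch worked is K.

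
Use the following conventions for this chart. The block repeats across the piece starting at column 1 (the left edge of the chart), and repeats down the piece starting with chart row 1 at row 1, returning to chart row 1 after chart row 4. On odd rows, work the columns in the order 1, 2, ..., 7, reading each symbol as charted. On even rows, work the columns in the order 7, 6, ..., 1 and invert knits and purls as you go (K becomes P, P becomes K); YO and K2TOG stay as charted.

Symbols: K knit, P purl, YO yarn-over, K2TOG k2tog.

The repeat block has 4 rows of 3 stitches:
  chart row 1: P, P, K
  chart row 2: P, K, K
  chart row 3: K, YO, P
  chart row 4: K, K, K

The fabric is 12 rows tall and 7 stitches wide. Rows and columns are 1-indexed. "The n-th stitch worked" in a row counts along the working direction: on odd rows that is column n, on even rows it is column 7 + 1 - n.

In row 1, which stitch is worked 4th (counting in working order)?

Result:
P

Derivation:
For row 1: chart row = ((1-1) mod 4) + 1 = 1; this is a RS (odd) row.
Chart row 1 tiled across columns 1-7: P P K P P K P
Right side: take the tiled row as-is (worked left to right from column 1).
Stitch 4 in working order -> P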